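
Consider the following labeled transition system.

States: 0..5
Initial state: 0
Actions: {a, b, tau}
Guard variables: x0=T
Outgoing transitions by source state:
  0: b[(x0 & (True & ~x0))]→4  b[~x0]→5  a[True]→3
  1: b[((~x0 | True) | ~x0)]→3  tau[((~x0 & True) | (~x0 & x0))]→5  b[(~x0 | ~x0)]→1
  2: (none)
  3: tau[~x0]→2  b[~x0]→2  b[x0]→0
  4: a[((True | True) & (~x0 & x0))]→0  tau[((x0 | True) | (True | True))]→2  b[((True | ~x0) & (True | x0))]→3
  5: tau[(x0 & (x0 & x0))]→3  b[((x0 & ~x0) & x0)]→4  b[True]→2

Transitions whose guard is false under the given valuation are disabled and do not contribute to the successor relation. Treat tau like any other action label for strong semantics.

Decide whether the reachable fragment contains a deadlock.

R = {0,3}
  0: a→3  [1 exit(s)]
  3: b→0  [1 exit(s)]

Answer: DEADLOCK-FREE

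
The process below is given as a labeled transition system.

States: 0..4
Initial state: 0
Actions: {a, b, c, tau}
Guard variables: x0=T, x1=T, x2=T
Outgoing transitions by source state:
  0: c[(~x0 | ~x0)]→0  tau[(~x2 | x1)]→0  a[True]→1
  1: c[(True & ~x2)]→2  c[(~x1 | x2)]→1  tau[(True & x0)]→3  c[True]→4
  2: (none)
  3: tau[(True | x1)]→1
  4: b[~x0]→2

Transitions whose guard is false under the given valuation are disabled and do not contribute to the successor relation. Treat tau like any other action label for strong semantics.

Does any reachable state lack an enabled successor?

Answer: DEADLOCK at state 4

Trace:
Reach set: {0,1,3,4}
  0: a→1  tau→0  [2 out]
  1: c→1  c→4  tau→3  [3 out]
  3: tau→1  [1 out]
  4: ∅  [STUCK]
Path to 4: a·c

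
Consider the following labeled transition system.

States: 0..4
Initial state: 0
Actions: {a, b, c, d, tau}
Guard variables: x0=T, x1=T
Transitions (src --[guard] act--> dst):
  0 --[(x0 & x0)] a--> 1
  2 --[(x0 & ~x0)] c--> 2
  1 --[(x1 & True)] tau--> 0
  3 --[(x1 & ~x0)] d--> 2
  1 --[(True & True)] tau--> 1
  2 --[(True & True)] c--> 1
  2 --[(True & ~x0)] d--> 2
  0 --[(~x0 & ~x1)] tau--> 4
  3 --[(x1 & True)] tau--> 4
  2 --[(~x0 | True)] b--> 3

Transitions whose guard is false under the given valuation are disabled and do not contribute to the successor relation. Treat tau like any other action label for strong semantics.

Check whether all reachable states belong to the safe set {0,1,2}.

Answer: INVARIANT HOLDS

Trace:
Allowed set {0,1,2}
R = {0,1}
  0: ✓
  1: ✓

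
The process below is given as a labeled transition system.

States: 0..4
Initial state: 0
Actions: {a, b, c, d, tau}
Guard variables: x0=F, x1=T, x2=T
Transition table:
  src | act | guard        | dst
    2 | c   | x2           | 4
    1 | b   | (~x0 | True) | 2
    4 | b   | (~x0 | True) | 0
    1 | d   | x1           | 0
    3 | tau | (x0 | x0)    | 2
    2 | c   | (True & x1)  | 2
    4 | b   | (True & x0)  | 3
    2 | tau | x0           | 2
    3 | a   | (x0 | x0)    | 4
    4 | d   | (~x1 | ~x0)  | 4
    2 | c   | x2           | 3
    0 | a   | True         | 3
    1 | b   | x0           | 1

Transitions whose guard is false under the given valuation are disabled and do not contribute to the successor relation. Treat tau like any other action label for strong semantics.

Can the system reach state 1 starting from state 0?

8 transition(s) survive guard evaluation.
depth 0: {0}
depth 1: {3}  total {0,3}
Reachable = {0,3}

Answer: UNREACHABLE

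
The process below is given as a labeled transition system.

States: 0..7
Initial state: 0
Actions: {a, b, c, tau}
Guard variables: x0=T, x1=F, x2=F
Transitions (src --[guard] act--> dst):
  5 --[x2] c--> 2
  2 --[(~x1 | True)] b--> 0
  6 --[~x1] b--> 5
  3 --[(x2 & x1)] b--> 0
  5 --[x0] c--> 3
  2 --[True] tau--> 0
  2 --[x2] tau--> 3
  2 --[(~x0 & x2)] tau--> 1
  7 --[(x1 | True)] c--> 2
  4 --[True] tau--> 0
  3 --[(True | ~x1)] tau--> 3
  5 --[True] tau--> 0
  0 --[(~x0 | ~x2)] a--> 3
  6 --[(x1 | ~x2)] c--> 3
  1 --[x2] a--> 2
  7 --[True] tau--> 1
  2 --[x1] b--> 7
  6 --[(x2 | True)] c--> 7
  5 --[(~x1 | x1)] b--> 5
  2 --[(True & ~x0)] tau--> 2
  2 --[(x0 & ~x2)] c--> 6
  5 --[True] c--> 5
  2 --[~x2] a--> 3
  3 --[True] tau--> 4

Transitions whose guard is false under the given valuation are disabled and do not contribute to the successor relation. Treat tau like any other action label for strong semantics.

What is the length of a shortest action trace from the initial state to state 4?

Breadth-first toward 4:
  depth 0: {0}
  depth 1: {3}
  depth 2: {4}
first hit 4 at d=2 via a·tau

Answer: 2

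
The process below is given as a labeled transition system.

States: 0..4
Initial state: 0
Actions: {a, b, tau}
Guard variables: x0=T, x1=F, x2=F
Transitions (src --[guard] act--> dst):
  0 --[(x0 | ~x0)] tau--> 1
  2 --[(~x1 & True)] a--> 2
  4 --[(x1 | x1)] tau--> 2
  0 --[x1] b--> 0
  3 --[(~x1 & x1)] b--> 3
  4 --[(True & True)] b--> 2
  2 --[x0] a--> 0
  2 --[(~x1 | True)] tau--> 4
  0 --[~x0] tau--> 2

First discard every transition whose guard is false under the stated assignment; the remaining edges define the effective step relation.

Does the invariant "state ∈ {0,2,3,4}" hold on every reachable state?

Allowed set {0,2,3,4}
R = {0,1}
  0: ✓
  1: VIOLATES
counterexample path to 1: tau

Answer: INVARIANT VIOLATED at state 1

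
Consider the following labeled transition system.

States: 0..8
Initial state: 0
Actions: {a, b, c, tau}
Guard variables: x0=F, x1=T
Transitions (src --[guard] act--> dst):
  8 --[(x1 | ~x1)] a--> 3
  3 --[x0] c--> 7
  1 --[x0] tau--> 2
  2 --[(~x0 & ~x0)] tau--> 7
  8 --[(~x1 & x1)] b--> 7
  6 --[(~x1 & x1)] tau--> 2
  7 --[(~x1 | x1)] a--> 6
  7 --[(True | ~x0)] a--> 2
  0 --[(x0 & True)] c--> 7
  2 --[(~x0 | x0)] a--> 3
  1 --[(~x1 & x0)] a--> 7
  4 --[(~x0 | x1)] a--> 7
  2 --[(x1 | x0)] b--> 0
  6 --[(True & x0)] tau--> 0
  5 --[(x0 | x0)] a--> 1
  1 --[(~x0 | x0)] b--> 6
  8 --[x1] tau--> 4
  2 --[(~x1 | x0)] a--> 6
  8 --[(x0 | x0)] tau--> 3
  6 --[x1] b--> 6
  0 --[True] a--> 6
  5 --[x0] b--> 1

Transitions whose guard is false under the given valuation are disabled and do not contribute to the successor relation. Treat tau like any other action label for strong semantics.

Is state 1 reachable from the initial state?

Answer: UNREACHABLE

Trace:
After dropping false guards: 11 live edges.
L0 = {0}
L1 = {6}  total {0,6}
Reachable = {0,6}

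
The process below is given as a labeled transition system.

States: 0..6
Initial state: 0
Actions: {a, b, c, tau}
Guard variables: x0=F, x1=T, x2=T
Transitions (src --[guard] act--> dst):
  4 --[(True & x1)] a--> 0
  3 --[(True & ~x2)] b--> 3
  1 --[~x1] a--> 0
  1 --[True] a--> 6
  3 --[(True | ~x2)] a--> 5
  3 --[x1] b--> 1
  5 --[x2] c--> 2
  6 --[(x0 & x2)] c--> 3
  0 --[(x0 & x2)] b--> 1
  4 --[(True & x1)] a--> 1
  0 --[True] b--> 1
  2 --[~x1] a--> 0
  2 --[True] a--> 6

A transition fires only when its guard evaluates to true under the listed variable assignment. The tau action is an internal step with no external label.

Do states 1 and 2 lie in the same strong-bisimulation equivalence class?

Compute ~ classes (split until stable):
  P[0] = {{0,1,2,3,4,5,6}}
  P[1] = {{0},{1,2,4},{3},{5},{6}}
  P[2] = {{0},{1,2},{3},{4},{5},{6}}
6 equivalence class(es) (converged in 3)
[1]={1,2}  [2]={1,2}

Answer: BISIMILAR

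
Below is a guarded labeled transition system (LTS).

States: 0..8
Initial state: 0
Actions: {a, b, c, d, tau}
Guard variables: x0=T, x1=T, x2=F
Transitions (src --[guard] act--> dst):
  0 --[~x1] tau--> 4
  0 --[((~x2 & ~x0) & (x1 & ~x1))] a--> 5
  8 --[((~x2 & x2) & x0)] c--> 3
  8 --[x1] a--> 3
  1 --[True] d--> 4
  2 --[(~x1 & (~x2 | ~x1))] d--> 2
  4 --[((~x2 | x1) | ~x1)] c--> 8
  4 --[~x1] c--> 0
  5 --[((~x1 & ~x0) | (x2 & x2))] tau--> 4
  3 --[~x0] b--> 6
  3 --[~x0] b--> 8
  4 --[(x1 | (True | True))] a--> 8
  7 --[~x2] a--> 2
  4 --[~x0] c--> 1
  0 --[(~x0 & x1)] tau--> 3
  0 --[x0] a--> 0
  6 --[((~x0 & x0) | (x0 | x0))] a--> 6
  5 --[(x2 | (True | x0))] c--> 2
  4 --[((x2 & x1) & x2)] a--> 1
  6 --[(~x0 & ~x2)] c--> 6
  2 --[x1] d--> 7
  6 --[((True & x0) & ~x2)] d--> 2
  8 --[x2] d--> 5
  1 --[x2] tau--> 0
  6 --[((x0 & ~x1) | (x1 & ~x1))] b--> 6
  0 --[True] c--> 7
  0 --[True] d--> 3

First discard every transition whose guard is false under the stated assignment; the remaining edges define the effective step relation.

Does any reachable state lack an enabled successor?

Answer: DEADLOCK at state 3

Working:
Reachable = {0,2,3,7}
  0: a→0  c→7  d→3  [3 out]
  2: d→7  [1 out]
  3: ∅  [STUCK]
  7: a→2  [1 out]
Path to 3: d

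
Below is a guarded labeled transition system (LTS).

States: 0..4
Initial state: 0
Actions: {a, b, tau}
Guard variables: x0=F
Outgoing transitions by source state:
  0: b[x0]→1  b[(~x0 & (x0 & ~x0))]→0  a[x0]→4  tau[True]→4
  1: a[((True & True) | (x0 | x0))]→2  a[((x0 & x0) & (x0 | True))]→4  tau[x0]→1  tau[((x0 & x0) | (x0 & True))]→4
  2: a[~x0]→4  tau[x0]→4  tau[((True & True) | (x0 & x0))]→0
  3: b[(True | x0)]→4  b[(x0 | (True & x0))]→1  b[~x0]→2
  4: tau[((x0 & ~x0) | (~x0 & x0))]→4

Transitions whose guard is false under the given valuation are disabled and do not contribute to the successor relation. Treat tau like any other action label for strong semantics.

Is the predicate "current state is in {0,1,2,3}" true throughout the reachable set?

Answer: INVARIANT VIOLATED at state 4

Trace:
Allowed set {0,1,2,3}
Reach set: {0,4}
  0: safe
  4: ✗ unsafe
counterexample path to 4: tau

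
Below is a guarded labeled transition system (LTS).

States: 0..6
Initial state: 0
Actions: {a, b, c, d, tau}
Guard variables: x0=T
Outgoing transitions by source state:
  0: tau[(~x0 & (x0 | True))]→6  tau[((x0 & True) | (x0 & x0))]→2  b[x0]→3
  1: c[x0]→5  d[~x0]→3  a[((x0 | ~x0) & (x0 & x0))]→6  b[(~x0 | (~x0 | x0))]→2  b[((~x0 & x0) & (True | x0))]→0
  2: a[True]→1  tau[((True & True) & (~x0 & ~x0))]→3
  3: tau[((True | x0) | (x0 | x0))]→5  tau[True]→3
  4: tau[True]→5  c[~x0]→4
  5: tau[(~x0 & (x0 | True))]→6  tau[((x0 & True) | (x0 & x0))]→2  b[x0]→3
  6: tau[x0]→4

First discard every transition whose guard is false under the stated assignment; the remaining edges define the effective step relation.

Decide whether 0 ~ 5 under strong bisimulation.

Bisimulation quotient by refinement:
  P[0] = {{0,1,2,3,4,5,6}}
  P[1] = {{0,5},{1},{2},{3,4,6}}
  P[2] = {{0,5},{1},{2},{3},{4},{6}}
6 equivalence class(es) (converged in 3)
class of 0: {0,5}; class of 5: {0,5}

Answer: BISIMILAR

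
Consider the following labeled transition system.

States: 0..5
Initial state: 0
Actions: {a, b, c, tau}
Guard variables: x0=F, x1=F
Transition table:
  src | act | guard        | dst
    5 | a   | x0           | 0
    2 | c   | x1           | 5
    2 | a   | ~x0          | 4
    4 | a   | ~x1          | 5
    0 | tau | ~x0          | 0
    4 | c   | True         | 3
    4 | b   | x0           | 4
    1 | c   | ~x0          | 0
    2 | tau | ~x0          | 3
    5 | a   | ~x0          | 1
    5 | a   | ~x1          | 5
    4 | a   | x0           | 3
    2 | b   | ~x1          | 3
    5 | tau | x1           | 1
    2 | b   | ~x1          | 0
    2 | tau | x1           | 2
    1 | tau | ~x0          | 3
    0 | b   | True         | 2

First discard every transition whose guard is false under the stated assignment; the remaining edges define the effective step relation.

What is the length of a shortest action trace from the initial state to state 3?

BFS to 3:
  depth 0: {0}
  depth 1: {2}
  depth 2: {3,4}
first hit 3 at d=2 via b·b

Answer: 2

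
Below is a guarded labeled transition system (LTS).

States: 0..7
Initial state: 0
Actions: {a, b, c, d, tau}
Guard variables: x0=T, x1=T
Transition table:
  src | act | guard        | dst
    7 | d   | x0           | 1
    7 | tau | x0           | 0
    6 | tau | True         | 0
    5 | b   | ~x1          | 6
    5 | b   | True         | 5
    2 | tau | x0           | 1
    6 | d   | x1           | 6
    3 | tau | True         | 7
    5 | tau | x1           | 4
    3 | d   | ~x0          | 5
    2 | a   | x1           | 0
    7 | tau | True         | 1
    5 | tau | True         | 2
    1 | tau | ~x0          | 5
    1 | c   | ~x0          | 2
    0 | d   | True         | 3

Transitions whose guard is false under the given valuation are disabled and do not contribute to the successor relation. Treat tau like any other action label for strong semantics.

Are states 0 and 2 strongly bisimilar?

Compute ~ classes (split until stable):
  round 0: {{0,1,2,3,4,5,6,7}}
  round 1: {{0},{1,4},{2},{3},{5},{6,7}}
  round 2: {{0},{1,4},{2},{3},{5},{6},{7}}
7 equivalence class(es) (converged in 3)
0∈{0}, 2∈{2}

Answer: NOT BISIMILAR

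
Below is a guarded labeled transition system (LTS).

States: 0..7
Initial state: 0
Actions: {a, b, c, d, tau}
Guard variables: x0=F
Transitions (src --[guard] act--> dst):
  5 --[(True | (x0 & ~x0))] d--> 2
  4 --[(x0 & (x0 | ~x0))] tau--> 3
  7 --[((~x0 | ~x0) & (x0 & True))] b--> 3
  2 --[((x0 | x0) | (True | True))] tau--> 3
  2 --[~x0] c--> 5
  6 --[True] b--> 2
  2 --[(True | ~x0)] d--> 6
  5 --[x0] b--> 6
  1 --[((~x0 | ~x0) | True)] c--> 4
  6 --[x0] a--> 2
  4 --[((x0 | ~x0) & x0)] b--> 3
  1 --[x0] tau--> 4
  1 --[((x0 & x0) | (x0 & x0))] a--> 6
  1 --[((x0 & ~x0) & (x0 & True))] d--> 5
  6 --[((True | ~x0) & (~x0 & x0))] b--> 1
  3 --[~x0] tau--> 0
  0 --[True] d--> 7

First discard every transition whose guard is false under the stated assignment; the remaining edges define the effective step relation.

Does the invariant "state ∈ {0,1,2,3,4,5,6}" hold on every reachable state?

Answer: INVARIANT VIOLATED at state 7

Trace:
Allowed set {0,1,2,3,4,5,6}
Reach set: {0,7}
  0: ok
  7: outside
reach 7 via d — violates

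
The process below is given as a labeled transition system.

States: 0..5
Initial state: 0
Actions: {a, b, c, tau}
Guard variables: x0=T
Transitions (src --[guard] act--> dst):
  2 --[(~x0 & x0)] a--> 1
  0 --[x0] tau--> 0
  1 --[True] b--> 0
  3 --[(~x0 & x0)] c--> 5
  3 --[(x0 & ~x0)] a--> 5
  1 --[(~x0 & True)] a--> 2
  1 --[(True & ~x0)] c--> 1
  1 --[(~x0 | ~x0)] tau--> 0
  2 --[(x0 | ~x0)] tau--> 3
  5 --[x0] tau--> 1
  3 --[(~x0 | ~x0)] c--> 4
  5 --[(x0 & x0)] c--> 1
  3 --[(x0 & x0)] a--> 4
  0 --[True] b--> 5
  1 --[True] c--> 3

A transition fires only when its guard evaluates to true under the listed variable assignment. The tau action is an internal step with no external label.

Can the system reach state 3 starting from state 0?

Guard filter leaves 8 enabled edge(s).
L0 = {0}
L1 = {5}  cumulative {0,5}
L2 = {1}  cumulative {0,1,5}
L3 = {3}  cumulative {0,1,3,5}
L4 = {4}  cumulative {0,1,3,4,5}
Reach set: {0,1,3,4,5}
witness 3: b·tau·c

Answer: REACHABLE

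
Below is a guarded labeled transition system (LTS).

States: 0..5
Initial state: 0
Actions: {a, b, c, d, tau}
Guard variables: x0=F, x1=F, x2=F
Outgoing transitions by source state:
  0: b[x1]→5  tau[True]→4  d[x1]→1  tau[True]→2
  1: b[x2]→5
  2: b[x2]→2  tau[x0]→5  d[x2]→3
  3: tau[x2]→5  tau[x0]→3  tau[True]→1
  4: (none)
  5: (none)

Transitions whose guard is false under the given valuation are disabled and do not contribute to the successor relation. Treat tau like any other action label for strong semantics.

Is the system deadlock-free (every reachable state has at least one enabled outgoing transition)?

Reach set: {0,2,4}
  0: tau→2  tau→4  [deg 2]
  2: ∅  [deadlock]
  4: ∅  [deadlock]
witness 2: tau

Answer: DEADLOCK at state 2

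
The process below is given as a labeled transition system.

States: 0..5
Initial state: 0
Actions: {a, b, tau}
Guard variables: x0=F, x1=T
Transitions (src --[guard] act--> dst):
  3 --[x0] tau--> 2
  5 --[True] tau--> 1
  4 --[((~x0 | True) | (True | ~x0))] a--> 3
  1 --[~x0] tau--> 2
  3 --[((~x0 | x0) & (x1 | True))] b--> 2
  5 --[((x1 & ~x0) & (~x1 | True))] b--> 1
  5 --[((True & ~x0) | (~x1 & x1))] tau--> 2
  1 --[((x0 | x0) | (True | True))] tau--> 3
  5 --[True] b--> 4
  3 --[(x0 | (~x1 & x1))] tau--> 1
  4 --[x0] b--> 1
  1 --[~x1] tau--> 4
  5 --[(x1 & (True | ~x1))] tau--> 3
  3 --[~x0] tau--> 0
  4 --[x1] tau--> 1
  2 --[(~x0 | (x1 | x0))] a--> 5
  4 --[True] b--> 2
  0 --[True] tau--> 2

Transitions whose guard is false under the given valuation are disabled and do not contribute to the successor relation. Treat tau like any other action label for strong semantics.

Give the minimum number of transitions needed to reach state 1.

Answer: 3

Working:
BFS to 1:
  L0 = {0}
  L1 = {2}
  L2 = {5}
  L3 = {1,3,4}
1 enters at depth 3; path tau·a·b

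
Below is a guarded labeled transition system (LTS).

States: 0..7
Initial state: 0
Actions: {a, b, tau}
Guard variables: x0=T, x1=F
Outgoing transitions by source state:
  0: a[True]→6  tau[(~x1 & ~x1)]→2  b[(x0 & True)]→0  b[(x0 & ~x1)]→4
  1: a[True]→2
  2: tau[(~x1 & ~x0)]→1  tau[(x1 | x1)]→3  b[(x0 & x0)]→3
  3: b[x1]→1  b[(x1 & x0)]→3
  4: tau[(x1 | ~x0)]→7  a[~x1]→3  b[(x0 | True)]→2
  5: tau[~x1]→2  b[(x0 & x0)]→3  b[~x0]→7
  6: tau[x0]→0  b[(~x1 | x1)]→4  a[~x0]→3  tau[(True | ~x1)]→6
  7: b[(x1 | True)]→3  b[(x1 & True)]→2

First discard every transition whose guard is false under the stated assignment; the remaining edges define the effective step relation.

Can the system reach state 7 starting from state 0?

Guard filter leaves 14 enabled edge(s).
L0 = {0}
L1 = {2,4,6}  now seen {0,2,4,6}
L2 = {3}  now seen {0,2,3,4,6}
Reach set: {0,2,3,4,6}

Answer: UNREACHABLE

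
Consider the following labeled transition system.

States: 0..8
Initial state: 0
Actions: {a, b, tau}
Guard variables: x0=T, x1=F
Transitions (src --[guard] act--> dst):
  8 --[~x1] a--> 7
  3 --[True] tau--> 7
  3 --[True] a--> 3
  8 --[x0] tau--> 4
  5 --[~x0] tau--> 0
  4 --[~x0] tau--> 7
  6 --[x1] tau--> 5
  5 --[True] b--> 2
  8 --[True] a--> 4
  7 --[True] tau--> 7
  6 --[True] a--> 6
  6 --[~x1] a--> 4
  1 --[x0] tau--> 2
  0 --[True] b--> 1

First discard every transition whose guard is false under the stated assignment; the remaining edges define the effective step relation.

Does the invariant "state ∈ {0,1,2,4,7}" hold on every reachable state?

Answer: INVARIANT HOLDS

Trace:
Inv-set: {0,1,2,4,7}
Reach set: {0,1,2}
  0: ok
  1: ok
  2: ok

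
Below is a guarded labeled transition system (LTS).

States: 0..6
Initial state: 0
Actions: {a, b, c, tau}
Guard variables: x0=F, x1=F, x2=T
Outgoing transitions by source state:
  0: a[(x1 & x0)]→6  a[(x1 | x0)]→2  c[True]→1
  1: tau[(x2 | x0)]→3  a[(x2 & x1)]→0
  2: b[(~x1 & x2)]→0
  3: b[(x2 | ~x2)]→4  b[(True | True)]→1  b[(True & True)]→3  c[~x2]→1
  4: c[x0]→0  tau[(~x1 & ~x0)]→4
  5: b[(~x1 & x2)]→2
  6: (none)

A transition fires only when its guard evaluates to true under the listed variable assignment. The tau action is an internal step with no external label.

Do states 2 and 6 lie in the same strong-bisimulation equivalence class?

Answer: NOT BISIMILAR

Trace:
Bisimulation quotient by refinement:
  π0 = {{0,1,2,3,4,5,6}}
  π1 = {{0},{1,4},{2,3,5},{6}}
  π2 = {{0},{1},{2},{3},{4},{5},{6}}
7 equivalence class(es) (converged in 3)
2∈{2}, 6∈{6}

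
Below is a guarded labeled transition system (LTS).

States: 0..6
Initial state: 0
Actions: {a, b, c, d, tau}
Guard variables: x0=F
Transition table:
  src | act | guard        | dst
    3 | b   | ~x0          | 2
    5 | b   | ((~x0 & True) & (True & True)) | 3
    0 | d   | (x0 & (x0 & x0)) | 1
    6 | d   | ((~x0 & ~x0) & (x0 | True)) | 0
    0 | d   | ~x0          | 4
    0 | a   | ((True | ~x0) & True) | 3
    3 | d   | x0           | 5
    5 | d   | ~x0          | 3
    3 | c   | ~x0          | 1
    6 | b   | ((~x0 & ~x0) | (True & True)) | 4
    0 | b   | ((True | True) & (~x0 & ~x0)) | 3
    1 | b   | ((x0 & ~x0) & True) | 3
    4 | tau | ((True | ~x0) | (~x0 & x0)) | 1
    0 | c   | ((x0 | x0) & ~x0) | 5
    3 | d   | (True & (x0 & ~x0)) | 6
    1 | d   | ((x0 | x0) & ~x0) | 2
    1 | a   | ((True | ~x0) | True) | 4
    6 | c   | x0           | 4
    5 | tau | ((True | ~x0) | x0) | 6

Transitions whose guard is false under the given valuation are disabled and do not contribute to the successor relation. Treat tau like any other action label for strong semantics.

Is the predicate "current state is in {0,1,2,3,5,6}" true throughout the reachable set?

Allowed set {0,1,2,3,5,6}
R = {0,1,2,3,4}
  0: ✓
  1: ✓
  2: ✓
  3: ✓
  4: VIOLATES
witness against invariant: d → 4

Answer: INVARIANT VIOLATED at state 4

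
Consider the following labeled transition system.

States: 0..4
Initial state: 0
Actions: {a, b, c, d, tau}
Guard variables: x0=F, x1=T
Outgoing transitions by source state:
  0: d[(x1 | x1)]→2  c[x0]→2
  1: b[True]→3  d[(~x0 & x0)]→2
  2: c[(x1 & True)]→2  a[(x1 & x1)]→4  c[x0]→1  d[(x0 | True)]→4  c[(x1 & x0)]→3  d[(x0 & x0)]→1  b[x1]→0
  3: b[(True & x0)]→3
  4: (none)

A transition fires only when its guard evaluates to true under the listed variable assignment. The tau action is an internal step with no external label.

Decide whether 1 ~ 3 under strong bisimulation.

Compute ~ classes (split until stable):
  π0 = {{0,1,2,3,4}}
  π1 = {{0},{1},{2},{3,4}}
Fixed point at round 2; 4 class(es).
1∈{1}, 3∈{3,4}

Answer: NOT BISIMILAR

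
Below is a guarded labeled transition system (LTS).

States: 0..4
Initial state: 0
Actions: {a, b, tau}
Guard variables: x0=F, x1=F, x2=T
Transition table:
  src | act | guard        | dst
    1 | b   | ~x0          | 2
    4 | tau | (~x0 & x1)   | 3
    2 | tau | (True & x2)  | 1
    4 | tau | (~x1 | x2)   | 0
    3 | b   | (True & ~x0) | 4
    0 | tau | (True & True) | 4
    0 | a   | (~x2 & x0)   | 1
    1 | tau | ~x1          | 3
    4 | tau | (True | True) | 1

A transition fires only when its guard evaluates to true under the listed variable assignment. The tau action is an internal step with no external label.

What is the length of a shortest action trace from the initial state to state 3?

Answer: 3

Working:
BFS to 3:
  Layer 0: {0}
  Layer 1: {4}
  Layer 2: {1}
  Layer 3: {2,3}
first hit 3 at d=3 via tau·tau·tau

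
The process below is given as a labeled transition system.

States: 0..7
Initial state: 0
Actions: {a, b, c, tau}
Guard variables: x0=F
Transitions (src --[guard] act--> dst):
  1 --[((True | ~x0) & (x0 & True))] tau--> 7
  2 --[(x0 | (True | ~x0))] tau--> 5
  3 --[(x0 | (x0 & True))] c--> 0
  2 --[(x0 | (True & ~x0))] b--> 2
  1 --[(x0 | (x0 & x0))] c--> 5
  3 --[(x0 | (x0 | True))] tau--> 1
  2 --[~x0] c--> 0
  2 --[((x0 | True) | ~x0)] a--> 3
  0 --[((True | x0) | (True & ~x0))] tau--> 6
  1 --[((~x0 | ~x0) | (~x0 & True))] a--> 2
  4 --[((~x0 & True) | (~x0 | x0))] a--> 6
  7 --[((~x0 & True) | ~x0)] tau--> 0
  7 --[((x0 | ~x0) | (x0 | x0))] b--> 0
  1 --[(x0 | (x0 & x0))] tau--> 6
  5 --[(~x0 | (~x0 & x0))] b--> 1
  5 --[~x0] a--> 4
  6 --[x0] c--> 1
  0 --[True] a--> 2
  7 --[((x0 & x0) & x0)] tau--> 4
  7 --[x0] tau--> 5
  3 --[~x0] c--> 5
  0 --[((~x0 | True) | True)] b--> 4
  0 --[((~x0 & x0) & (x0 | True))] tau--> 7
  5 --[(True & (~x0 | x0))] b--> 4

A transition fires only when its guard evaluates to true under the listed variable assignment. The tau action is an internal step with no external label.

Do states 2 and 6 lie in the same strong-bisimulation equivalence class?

Refine partition for ~:
  round 0: {{0,1,2,3,4,5,6,7}}
  round 1: {{0},{1,4},{2},{3},{5},{6},{7}}
  round 2: {{0},{1},{2},{3},{4},{5},{6},{7}}
Fixed point at round 3; 8 class(es).
2∈{2}, 6∈{6}

Answer: NOT BISIMILAR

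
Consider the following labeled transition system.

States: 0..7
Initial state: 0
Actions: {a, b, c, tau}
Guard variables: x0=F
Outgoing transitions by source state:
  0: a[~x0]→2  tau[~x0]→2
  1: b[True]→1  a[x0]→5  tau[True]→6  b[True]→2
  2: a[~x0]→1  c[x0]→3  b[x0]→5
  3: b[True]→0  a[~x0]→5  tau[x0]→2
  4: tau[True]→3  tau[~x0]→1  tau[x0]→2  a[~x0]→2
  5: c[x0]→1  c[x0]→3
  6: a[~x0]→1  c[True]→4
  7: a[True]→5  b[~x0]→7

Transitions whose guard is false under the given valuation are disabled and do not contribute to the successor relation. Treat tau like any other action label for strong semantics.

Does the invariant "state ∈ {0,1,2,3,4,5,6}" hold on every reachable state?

Safe = {0,1,2,3,4,5,6}
Reach set: {0,1,2,3,4,5,6}
  0: ok
  1: ok
  2: ok
  3: ok
  4: ok
  5: ok
  6: ok

Answer: INVARIANT HOLDS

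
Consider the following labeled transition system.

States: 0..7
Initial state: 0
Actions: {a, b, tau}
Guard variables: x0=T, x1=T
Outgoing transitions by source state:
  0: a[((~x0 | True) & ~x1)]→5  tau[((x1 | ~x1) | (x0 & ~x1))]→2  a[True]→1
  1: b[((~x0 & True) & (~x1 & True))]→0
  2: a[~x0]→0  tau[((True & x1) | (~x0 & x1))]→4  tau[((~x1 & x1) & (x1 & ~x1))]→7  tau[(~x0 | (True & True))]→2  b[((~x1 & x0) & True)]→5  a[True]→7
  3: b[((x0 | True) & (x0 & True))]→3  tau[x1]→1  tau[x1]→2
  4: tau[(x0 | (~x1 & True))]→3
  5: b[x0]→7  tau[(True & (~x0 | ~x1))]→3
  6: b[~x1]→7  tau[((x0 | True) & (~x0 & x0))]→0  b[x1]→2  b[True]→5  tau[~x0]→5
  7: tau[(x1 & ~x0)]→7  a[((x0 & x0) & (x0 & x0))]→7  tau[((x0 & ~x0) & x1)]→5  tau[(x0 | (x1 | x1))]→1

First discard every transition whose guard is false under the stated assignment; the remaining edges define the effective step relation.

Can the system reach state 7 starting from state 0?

Guard filter leaves 14 enabled edge(s).
depth 0: {0}
depth 1: {1,2}  cumulative {0,1,2}
depth 2: {4,7}  cumulative {0,1,2,4,7}
depth 3: {3}  cumulative {0,1,2,3,4,7}
Reach set: {0,1,2,3,4,7}
witness 7: tau·a

Answer: REACHABLE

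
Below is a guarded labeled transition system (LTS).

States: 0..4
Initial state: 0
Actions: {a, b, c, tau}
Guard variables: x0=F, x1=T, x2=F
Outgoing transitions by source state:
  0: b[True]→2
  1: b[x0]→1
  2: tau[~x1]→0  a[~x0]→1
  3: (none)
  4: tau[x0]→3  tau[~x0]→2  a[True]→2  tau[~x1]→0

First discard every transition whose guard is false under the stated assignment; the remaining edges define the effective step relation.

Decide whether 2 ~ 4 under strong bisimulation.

Refine partition for ~:
  round 0: {{0,1,2,3,4}}
  round 1: {{0},{1,3},{2},{4}}
4 equivalence class(es) (converged in 2)
2∈{2}, 4∈{4}

Answer: NOT BISIMILAR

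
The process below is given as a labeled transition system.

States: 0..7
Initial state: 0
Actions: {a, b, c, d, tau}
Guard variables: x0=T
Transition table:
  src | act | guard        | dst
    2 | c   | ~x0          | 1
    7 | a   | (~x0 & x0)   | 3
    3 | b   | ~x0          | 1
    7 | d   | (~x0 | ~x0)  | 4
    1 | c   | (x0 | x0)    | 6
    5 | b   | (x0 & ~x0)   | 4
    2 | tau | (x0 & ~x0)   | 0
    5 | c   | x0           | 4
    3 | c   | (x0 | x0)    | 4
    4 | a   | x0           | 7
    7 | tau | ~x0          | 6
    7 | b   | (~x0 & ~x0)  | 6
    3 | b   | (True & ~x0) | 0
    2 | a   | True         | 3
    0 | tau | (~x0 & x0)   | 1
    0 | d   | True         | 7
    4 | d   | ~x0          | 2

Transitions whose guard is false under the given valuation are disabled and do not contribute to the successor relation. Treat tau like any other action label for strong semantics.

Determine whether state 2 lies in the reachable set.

Answer: UNREACHABLE

Analysis:
6 transition(s) survive guard evaluation.
L0 = {0}
L1 = {7}  now seen {0,7}
R = {0,7}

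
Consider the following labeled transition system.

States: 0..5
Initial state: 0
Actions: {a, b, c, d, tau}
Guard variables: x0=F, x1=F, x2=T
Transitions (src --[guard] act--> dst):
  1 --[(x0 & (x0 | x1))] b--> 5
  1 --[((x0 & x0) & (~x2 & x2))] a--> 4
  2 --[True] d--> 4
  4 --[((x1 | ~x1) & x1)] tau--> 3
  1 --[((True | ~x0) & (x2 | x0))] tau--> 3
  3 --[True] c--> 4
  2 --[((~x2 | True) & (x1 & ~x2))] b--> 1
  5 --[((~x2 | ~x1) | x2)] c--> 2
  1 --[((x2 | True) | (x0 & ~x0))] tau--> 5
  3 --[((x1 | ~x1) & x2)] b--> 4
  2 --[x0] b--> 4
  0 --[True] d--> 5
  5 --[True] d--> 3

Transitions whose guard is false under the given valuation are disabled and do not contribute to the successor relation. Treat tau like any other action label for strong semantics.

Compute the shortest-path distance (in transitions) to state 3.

Breadth-first toward 3:
  Layer 0: {0}
  Layer 1: {5}
  Layer 2: {2,3}
3 enters at depth 2; path d·d

Answer: 2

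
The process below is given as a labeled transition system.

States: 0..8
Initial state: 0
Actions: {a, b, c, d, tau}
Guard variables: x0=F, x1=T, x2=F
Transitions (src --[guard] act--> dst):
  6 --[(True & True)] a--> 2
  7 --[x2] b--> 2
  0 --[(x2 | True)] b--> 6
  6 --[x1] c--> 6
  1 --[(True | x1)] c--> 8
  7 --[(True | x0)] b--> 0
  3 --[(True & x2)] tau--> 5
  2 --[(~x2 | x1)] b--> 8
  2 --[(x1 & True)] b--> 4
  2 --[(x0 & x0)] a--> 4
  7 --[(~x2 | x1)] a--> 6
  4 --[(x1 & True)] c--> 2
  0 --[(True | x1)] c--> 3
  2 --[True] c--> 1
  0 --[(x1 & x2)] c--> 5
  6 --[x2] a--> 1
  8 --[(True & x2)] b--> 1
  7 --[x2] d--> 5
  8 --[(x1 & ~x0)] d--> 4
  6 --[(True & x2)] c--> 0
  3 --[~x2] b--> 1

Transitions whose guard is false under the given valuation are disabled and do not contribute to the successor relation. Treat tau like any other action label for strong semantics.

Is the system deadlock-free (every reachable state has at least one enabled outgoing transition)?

R = {0,1,2,3,4,6,8}
  0: b→6  c→3  [deg 2]
  1: c→8  [deg 1]
  2: b→4  b→8  c→1  [deg 3]
  3: b→1  [deg 1]
  4: c→2  [deg 1]
  6: a→2  c→6  [deg 2]
  8: d→4  [deg 1]

Answer: DEADLOCK-FREE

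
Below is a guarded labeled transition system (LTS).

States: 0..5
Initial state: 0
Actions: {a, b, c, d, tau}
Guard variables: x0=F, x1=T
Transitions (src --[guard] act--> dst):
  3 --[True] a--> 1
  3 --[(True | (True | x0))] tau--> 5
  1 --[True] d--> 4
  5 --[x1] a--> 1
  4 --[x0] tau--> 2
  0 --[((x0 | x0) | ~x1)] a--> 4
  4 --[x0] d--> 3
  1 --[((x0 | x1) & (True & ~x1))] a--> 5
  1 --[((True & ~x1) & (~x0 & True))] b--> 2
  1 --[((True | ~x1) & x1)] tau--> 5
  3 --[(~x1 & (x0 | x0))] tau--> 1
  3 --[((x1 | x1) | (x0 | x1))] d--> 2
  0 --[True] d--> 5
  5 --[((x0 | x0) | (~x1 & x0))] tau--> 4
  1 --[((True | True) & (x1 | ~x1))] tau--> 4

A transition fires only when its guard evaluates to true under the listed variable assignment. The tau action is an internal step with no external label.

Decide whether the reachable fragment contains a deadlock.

Answer: DEADLOCK at state 4

Analysis:
R = {0,1,4,5}
  0: d→5  [1 exit(s)]
  1: d→4  tau→4  tau→5  [3 exit(s)]
  4: ∅  [deadlock]
  5: a→1  [1 exit(s)]
trace reaching 4: d·a·d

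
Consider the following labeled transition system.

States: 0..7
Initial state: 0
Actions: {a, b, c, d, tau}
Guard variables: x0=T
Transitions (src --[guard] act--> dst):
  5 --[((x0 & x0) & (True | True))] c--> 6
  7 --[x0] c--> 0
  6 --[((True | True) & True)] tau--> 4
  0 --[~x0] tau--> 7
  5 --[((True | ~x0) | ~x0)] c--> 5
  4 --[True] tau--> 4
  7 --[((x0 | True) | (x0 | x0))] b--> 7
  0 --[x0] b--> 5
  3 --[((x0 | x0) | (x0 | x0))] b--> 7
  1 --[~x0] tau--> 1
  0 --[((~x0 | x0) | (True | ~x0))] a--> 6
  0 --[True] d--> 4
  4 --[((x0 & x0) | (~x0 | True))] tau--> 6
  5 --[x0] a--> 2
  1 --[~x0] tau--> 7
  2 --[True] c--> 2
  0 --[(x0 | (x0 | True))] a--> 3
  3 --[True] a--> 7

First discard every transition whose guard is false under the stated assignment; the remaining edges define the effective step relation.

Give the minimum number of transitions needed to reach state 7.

Breadth-first toward 7:
  Layer 0: {0}
  Layer 1: {3,4,5,6}
  Layer 2: {2,7}
depth(7)=2, e.g. a·a

Answer: 2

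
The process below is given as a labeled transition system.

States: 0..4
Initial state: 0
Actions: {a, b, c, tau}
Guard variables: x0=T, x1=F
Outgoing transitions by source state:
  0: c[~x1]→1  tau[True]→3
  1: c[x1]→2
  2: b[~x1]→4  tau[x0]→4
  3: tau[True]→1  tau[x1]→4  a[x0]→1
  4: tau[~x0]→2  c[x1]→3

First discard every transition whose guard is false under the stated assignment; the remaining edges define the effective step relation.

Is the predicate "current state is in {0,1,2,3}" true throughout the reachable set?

Answer: INVARIANT HOLDS

Trace:
Inv-set: {0,1,2,3}
Reach set: {0,1,3}
  0: ok
  1: ok
  3: ok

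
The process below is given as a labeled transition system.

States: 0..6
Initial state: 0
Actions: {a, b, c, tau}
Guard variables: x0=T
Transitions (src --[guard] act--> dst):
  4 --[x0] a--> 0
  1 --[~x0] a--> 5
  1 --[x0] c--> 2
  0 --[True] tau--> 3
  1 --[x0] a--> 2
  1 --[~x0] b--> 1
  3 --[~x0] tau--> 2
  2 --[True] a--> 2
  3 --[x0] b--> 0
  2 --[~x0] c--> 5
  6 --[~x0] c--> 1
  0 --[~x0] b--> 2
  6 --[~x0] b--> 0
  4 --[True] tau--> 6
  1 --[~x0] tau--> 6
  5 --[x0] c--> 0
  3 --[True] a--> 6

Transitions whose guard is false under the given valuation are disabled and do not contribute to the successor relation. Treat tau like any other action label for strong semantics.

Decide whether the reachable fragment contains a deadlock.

Answer: DEADLOCK at state 6

Trace:
Reach set: {0,3,6}
  0: tau→3  [1 out]
  3: a→6  b→0  [2 out]
  6: ∅  [no exit]
Path to 6: tau·a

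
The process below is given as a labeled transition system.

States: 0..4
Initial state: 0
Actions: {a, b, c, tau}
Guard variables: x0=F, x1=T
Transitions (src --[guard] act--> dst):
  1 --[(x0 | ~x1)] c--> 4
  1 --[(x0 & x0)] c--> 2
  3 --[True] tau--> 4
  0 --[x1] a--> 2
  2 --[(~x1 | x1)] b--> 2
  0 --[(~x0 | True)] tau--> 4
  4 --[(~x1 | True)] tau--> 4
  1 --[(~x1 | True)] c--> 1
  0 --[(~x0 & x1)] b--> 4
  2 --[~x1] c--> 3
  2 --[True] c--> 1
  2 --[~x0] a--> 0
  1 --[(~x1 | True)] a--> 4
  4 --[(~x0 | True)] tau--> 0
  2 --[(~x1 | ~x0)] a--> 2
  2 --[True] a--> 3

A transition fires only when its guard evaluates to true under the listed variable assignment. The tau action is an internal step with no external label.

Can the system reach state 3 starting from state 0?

13 transition(s) survive guard evaluation.
depth 0: {0}
depth 1: {2,4}  total {0,2,4}
depth 2: {1,3}  total {0,1,2,3,4}
Reach set: {0,1,2,3,4}
witness 3: a·a

Answer: REACHABLE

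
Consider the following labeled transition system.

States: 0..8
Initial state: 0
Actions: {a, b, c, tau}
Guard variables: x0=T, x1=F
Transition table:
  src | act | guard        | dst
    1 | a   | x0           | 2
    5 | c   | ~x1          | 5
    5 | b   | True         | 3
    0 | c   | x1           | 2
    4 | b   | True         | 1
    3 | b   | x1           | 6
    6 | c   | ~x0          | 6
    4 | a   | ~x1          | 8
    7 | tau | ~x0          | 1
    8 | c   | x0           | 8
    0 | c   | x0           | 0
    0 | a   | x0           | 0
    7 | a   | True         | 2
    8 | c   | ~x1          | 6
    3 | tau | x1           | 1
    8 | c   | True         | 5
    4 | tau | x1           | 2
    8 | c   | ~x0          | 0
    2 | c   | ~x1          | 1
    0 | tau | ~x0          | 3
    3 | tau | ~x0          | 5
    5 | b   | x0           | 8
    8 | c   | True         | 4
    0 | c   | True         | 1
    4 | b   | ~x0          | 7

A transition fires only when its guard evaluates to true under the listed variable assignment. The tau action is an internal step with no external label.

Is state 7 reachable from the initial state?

Answer: UNREACHABLE

Analysis:
Guard filter leaves 15 enabled edge(s).
depth 0: {0}
depth 1: {1}  now seen {0,1}
depth 2: {2}  now seen {0,1,2}
Reachable = {0,1,2}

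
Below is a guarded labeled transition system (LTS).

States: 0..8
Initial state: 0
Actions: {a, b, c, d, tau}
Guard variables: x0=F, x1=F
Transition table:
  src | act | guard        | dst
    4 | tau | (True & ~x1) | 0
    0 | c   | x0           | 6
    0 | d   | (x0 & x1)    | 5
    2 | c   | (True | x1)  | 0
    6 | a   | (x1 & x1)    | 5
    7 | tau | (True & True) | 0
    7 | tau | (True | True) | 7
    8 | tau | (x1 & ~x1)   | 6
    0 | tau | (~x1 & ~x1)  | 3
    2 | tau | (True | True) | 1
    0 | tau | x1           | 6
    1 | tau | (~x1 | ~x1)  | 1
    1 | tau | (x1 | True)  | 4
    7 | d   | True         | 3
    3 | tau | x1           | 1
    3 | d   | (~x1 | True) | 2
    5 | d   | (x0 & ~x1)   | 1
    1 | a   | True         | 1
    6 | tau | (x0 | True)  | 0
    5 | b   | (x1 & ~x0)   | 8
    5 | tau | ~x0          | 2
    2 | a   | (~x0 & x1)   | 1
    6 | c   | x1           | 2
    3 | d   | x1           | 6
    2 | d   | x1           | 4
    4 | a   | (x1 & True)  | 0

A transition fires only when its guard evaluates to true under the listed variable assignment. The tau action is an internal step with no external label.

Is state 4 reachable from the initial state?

Answer: REACHABLE

Trace:
13 transition(s) survive guard evaluation.
depth 0: {0}
depth 1: {3}  now seen {0,3}
depth 2: {2}  now seen {0,2,3}
depth 3: {1}  now seen {0,1,2,3}
depth 4: {4}  now seen {0,1,2,3,4}
Reach set: {0,1,2,3,4}
Path to 4: tau·d·tau·tau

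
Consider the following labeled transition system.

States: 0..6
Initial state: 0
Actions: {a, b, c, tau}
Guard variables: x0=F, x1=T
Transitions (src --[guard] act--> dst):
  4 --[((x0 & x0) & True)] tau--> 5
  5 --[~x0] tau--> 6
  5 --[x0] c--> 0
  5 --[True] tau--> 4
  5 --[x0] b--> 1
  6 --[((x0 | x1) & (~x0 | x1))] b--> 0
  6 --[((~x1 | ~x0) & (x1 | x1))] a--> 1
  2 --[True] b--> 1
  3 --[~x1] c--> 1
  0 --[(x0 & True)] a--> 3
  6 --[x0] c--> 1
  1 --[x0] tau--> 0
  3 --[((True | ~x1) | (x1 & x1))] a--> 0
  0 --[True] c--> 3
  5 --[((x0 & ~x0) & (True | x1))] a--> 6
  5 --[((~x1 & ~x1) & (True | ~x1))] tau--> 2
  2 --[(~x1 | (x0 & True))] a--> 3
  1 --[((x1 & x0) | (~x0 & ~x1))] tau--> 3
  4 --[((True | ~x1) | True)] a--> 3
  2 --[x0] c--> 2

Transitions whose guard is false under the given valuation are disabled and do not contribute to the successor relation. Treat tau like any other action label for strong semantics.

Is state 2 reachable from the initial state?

8 transition(s) survive guard evaluation.
depth 0: {0}
depth 1: {3}  total {0,3}
Reach set: {0,3}

Answer: UNREACHABLE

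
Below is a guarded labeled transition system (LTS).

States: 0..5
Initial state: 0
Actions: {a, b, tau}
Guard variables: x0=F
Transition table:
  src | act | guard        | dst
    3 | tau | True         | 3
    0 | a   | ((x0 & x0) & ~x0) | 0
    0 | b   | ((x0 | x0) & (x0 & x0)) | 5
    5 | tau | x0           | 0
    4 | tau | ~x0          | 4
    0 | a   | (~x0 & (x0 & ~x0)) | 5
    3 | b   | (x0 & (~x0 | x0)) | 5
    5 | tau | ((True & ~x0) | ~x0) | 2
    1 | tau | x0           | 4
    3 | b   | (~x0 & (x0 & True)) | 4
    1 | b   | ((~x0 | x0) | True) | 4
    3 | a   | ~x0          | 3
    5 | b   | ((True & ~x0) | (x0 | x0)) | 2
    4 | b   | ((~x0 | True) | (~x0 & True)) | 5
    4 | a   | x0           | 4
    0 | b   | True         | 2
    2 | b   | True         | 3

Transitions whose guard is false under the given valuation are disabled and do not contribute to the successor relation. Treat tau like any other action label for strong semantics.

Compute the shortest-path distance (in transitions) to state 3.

Answer: 2

Analysis:
Breadth-first toward 3:
  depth 0: {0}
  depth 1: {2}
  depth 2: {3}
3 enters at depth 2; path b·b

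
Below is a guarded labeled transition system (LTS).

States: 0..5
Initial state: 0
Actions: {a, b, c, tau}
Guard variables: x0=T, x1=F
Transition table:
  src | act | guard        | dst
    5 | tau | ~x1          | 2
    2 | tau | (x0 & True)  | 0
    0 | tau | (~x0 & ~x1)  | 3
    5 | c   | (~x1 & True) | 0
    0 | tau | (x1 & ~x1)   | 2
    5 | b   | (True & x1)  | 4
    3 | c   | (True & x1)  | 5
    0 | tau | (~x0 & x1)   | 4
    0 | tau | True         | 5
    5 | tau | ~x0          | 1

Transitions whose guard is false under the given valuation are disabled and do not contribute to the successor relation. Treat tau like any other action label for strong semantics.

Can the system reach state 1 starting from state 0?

After dropping false guards: 4 live edges.
depth 0: {0}
depth 1: {5}  now seen {0,5}
depth 2: {2}  now seen {0,2,5}
R = {0,2,5}

Answer: UNREACHABLE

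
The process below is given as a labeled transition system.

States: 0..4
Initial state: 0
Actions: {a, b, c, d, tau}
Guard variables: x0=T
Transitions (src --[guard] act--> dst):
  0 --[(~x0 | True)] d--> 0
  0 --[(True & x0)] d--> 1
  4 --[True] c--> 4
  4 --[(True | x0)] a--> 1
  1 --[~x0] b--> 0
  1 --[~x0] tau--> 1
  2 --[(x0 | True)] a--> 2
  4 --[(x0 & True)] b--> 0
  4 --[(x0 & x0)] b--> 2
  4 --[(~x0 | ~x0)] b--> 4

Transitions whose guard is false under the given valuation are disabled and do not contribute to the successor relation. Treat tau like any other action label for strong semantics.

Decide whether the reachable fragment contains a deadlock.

R = {0,1}
  0: d→0  d→1  [deg 2]
  1: ∅  [no exit]
Path to 1: d

Answer: DEADLOCK at state 1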